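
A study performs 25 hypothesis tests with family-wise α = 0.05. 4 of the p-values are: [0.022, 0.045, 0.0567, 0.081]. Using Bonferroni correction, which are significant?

Bonferroni α = 0.05/25 = 0.002. None of the given p-values are significant.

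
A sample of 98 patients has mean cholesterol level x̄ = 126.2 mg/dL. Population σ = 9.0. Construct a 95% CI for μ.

CI = x̄ ± z*(σ/√n) = 126.2 ± 1.96(9.0/√98) = 126.2 ± 1.78 = (124.42, 127.98)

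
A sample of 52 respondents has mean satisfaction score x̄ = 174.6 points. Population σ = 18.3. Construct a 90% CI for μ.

CI = x̄ ± z*(σ/√n) = 174.6 ± 1.645(18.3/√52) = 174.6 ± 4.17 = (170.43, 178.77)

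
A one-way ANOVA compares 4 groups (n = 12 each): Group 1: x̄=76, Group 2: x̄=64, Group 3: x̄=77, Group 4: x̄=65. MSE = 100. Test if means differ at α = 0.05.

Grand mean = 70.5. SS_between = 1740.0, MS_between = 580.0. F = 5.8, F_crit ≈ 2.816. Reject H₀.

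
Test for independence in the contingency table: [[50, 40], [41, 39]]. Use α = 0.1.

χ² = 0.316. df = 1, critical = 2.706. Fail to reject H₀. No evidence of dependence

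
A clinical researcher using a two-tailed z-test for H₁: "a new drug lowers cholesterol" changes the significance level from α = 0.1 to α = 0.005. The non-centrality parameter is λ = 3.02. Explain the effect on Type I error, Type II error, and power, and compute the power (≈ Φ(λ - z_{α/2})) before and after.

Decreasing α from 0.1 to 0.005:
• Type I error rate decreases (α is the Type I rate by definition).
• Critical value moves from z_{α/2} = 1.645 to 2.807, so power = Φ(λ - z_{α/2}) goes from Φ(3.02 - 1.645) = 0.915 to Φ(3.02 - 2.807) = 0.584.
• Type II error rate β = 1 - power therefore increases (0.085 → 0.416).
Appropriate when false positives are costly — here, approving an ineffective drug — patients take a useless medication and may skip effective alternatives.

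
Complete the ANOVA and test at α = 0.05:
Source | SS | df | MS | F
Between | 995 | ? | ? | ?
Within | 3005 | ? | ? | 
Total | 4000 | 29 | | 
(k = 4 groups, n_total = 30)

df_between = 3, df_within = 26. MS_between = 331.67, MS_within = 115.58. F = 2.87, F_crit ≈ 2.975. Fail to reject H₀.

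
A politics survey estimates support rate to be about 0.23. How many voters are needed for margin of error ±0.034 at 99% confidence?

n = z²p(1-p)/E² = 2.576²×0.23×0.77/0.034² = 1016.6 → n = 1017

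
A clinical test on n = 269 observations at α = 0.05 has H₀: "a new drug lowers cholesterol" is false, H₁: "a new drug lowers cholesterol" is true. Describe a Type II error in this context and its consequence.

Type II error: failing to reject H₀ when it is false — concluding that a new drug lowers cholesterol is not supported when in fact it is. Consequence: shelving an effective drug — patients miss out on a treatment that would have helped.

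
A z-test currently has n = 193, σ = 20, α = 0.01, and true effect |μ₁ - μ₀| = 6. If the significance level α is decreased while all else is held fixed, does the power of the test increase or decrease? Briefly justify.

Power decreases: a smaller α raises the critical value, so less of the H₁ sampling distribution falls in the rejection region.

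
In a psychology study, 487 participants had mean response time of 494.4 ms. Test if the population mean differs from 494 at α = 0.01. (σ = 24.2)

z = (x̄ - μ₀)/(σ/√n) = (494.4 - 494)/(24.2/√487) = 0.365. Critical value: ±2.576. Since |0.365| ≤ 2.576, Fail to reject H₀.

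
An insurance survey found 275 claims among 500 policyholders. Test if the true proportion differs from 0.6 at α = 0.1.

p̂ = 0.55, p₀ = 0.6. z = (p̂ - p₀)/√(p₀(1-p₀)/n) = -2.282. Critical: ±1.645. Reject H₀.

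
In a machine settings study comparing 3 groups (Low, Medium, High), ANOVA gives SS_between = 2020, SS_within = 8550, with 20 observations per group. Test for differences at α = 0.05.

df_between = 2, df_within = 57. F = MS_between/MS_within = 1010.0/150.0 = 6.733. F_crit ≈ 3.159. Reject H₀. At least one mean differs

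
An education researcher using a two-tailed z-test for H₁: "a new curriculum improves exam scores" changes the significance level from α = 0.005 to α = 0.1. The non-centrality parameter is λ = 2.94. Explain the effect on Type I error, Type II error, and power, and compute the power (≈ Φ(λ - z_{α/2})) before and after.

Increasing α from 0.005 to 0.1:
• Type I error rate increases (α is the Type I rate by definition).
• Critical value moves from z_{α/2} = 2.807 to 1.645, so power = Φ(λ - z_{α/2}) goes from Φ(2.94 - 2.807) = 0.553 to Φ(2.94 - 1.645) = 0.902.
• Type II error rate β = 1 - power therefore decreases (0.447 → 0.098).
Appropriate when false negatives are costly — here, keeping the old curriculum when the new one would have helped students.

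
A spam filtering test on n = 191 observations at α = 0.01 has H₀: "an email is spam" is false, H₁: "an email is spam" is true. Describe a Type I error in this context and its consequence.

Type I error: rejecting H₀ when it is true — concluding that an email is spam when in fact it is not. Consequence: a legitimate email is sent to the spam folder and the user misses it.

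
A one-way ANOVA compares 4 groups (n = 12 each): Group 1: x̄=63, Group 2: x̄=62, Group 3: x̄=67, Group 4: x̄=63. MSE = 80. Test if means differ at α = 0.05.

Grand mean = 63.75. SS_between = 177.0, MS_between = 59.0. F = 0.738, F_crit ≈ 2.816. Fail to reject H₀.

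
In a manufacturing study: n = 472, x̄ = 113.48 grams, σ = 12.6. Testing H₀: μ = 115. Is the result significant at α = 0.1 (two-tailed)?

z = (113.48 - 115)/(12.6/√472) = -2.621. Since |z| > 1.645, significant at α = 0.1.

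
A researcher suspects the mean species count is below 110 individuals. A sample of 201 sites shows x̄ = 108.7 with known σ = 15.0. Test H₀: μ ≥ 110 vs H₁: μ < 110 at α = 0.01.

z = -1.229. Critical value: -2.33. Fail to reject H₀.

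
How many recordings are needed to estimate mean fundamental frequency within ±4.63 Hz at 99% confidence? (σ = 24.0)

n = (z*σ/E)² = (2.576×24.0/4.63)² = 178.3 → n = 179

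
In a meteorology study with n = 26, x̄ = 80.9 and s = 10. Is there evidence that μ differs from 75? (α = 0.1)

t = (x̄ - μ₀)/(s/√n) = (80.9 - 75)/(10/√26) = 3.008. df = 25, critical t = ±1.708. Reject H₀.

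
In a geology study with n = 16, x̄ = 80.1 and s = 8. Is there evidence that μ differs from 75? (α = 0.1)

t = (x̄ - μ₀)/(s/√n) = (80.1 - 75)/(8/√16) = 2.55. df = 15, critical t = ±1.753. Reject H₀.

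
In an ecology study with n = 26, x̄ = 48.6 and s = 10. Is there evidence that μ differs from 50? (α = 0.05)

t = (x̄ - μ₀)/(s/√n) = (48.6 - 50)/(10/√26) = -0.714. df = 25, critical t = ±2.06. Fail to reject H₀.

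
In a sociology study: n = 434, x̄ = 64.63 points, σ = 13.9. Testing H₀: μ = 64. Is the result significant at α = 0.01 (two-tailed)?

z = (64.63 - 64)/(13.9/√434) = 0.944. Since |z| ≤ 2.576, not significant at α = 0.01.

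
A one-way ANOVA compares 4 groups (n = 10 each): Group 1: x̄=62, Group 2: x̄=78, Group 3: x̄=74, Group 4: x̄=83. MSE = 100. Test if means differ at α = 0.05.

Grand mean = 74.25. SS_between = 2407.5, MS_between = 802.5. F = 8.025, F_crit ≈ 2.866. Reject H₀.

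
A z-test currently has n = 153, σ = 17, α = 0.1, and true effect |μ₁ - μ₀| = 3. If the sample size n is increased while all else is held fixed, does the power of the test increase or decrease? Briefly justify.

Power increases: a larger n shrinks the standard error σ/√n, moving the sampling distribution under H₁ further from the critical value.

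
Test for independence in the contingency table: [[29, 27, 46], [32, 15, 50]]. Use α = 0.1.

χ² = 3.619. df = 2, critical = 4.605. Fail to reject H₀. No evidence of dependence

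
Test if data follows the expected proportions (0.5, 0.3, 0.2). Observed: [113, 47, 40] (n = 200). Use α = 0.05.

Expected: [100.0, 60.0, 40.0]. χ² = 4.507. df = 2, critical = 5.991. Fail to reject H₀.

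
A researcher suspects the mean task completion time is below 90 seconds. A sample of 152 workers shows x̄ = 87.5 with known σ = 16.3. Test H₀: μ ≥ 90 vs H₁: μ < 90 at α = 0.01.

z = -1.891. Critical value: -2.33. Fail to reject H₀.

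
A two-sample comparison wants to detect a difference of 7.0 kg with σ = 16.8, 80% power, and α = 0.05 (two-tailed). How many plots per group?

n per group = 2(z_α/2 + z_β)²σ²/d² = 2×(1.96 + 0.84)²×16.8²/7.0² = 90.3 → n = 91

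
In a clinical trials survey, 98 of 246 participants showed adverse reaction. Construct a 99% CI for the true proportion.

p̂ = 0.398. CI = p̂ ± z*√(p̂(1-p̂)/n) = (0.318, 0.479)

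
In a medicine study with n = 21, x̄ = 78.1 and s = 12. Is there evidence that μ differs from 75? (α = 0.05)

t = (x̄ - μ₀)/(s/√n) = (78.1 - 75)/(12/√21) = 1.184. df = 20, critical t = ±2.086. Fail to reject H₀.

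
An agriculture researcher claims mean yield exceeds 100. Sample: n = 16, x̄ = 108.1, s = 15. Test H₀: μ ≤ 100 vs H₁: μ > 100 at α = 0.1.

t = (108.1 - 100)/(15/√16) = 2.16, df = 15. Critical t = 1.341. Reject H₀.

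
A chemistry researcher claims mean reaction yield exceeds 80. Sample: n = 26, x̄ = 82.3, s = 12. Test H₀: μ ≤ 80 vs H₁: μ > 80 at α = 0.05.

t = (82.3 - 80)/(12/√26) = 0.977, df = 25. Critical t = 1.708. Fail to reject H₀.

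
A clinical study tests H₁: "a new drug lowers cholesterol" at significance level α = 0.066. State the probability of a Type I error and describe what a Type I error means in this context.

P(Type I error) = α = 0.066. A Type I error is rejecting H₀ when H₀ is actually true (false positive) — here, concluding that a new drug lowers cholesterol when in fact this is not the case. Consequence: approving an ineffective drug — patients take a useless medication and may skip effective alternatives.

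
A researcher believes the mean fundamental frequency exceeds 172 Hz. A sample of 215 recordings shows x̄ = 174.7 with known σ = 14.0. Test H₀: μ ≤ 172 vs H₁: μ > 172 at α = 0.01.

z = 2.828. Critical value: 2.33. Reject H₀.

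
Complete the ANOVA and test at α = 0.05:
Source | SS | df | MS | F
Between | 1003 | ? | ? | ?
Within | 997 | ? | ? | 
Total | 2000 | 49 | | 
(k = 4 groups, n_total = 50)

df_between = 3, df_within = 46. MS_between = 334.33, MS_within = 21.67. F = 15.426, F_crit ≈ 2.807. Reject H₀.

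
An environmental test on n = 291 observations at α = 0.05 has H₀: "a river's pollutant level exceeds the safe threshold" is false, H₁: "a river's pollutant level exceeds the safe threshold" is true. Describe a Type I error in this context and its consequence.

Type I error: rejecting H₀ when it is true — concluding that a river's pollutant level exceeds the safe threshold when in fact it is not. Consequence: shutting down a compliant factory unnecessarily.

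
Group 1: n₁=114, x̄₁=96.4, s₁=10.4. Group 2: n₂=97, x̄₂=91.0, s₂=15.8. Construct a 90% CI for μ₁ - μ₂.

Difference = 5.4. SE = √(10.4²/114 + 15.8²/97) = 1.877. CI = (2.31, 8.49)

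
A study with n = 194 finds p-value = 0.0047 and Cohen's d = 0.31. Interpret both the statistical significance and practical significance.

Statistically significant (p = 0.0047 < 0.05). Cohen's d = 0.31 indicates a small effect size. Both statistical and practical significance should be considered.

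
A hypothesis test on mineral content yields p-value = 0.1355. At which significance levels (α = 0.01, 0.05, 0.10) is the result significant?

p = 0.1355. Not significant at any of the given levels.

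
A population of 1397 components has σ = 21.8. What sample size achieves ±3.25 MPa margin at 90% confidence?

Without FPC: n₀ = (1.645×21.8/3.25)² = 121.753. With FPC: n = n₀N/(n₀+N-1) = 112.1 → n = 113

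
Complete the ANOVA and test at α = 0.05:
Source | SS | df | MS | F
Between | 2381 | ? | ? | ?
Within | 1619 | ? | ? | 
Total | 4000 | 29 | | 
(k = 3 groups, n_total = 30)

df_between = 2, df_within = 27. MS_between = 1190.5, MS_within = 59.96. F = 19.854, F_crit ≈ 3.354. Reject H₀.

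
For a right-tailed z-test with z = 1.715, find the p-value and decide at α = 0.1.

p = P(Z > 1.715) = 1 - Φ(1.715) ≈ 0.0432. Since p < 0.1, reject H₀ (significant) at α = 0.1.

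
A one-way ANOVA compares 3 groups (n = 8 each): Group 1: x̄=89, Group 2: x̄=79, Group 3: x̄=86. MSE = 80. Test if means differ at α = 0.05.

Grand mean = 84.67. SS_between = 421.33, MS_between = 210.67. F = 2.633, F_crit ≈ 3.467. Fail to reject H₀.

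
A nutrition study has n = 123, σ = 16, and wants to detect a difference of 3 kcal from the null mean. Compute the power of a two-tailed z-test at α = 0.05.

SE = σ/√n = 16/√123 = 1.443. Non-centrality λ = d/SE = 3/1.443 = 2.079. Power ≈ Φ(λ - z_{α/2}) = Φ(2.079 - 1.96) = Φ(0.119) = 0.548.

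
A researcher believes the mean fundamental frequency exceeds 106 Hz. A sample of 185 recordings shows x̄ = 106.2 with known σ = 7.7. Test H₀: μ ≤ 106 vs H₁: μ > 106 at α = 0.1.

z = 0.353. Critical value: 1.28. Fail to reject H₀.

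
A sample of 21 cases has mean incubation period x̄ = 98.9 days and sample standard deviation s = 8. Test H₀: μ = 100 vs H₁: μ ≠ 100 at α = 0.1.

t = (x̄ - μ₀)/(s/√n) = (98.9 - 100)/(8/√21) = -0.63. df = 20, critical t = ±1.725. Fail to reject H₀.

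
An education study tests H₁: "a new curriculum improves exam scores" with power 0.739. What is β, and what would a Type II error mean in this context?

β = 1 - power = 1 - 0.739 = 0.261. A Type II error is failing to reject H₀ when H₀ is false (false negative) — here, failing to conclude that a new curriculum improves exam scores when in fact it is true. Consequence: keeping the old curriculum when the new one would have helped students.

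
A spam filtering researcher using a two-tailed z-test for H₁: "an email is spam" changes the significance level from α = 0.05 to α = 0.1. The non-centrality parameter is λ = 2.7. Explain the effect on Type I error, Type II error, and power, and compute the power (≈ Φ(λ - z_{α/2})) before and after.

Increasing α from 0.05 to 0.1:
• Type I error rate increases (α is the Type I rate by definition).
• Critical value moves from z_{α/2} = 1.96 to 1.645, so power = Φ(λ - z_{α/2}) goes from Φ(2.7 - 1.96) = 0.77 to Φ(2.7 - 1.645) = 0.854.
• Type II error rate β = 1 - power therefore decreases (0.23 → 0.146).
Appropriate when false negatives are costly — here, a spam email lands in the inbox.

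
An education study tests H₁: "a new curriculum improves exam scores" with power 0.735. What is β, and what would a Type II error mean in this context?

β = 1 - power = 1 - 0.735 = 0.265. A Type II error is failing to reject H₀ when H₀ is false (false negative) — here, failing to conclude that a new curriculum improves exam scores when in fact it is true. Consequence: keeping the old curriculum when the new one would have helped students.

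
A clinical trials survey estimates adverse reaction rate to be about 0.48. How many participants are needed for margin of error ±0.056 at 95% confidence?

n = z²p(1-p)/E² = 1.96²×0.48×0.52/0.056² = 305.8 → n = 306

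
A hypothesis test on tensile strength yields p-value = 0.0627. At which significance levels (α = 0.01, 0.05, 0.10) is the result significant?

p = 0.0627. Significant at: α = 0.1.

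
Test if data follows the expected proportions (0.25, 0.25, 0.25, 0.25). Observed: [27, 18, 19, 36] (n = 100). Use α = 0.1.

Expected: [25.0, 25.0, 25.0, 25.0]. χ² = 8.4. df = 3, critical = 6.251. Reject H₀.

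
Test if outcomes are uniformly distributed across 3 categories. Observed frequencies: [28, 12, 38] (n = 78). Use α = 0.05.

Expected = 26 each. χ² = Σ(O-E)²/E = 13.231. df = 2, critical value = 5.991. Reject H₀.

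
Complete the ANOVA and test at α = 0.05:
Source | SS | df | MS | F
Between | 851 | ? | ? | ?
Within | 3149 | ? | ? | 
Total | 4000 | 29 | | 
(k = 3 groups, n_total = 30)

df_between = 2, df_within = 27. MS_between = 425.5, MS_within = 116.63. F = 3.648, F_crit ≈ 3.354. Reject H₀.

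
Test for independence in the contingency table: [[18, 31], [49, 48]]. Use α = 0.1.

χ² = 2.49. df = 1, critical = 2.706. Fail to reject H₀. No evidence of dependence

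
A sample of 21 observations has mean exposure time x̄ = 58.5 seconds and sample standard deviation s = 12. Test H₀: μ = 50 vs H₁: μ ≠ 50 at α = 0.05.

t = (x̄ - μ₀)/(s/√n) = (58.5 - 50)/(12/√21) = 3.246. df = 20, critical t = ±2.086. Reject H₀.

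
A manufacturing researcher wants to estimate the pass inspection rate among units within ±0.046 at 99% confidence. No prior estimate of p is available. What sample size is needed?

Conservative approach: use p = 0.5 (maximizes p(1-p) = 0.25). n = z²(0.25)/E² = 2.576²×0.25/0.046² = 784.0 → n = 784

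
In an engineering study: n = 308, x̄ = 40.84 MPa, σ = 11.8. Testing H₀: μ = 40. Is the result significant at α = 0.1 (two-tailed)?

z = (40.84 - 40)/(11.8/√308) = 1.249. Since |z| ≤ 1.645, not significant at α = 0.1.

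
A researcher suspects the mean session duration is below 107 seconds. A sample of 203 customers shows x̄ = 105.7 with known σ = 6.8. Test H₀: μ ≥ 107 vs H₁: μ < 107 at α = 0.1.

z = -2.724. Critical value: -1.28. Reject H₀.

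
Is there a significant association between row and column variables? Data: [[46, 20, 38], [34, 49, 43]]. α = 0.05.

χ² = 12.305. df = 2, critical = 5.991. Reject H₀. Variables are dependent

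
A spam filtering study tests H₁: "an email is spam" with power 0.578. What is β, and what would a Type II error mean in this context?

β = 1 - power = 1 - 0.578 = 0.422. A Type II error is failing to reject H₀ when H₀ is false (false negative) — here, failing to conclude that an email is spam when in fact it is true. Consequence: a spam email lands in the inbox.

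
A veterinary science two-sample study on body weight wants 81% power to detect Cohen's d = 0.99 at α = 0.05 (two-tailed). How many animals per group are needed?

z_{α/2} = 1.96, z_β = Φ⁻¹(0.81) = 0.878. For large effect (d = 0.99): n per group = 2(z_{α/2} + z_β)²/d² = 2(1.96 + 0.878)²/0.99² = 16.4 → 17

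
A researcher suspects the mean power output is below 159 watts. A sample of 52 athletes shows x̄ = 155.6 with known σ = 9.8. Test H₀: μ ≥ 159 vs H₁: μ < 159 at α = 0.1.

z = -2.502. Critical value: -1.28. Reject H₀.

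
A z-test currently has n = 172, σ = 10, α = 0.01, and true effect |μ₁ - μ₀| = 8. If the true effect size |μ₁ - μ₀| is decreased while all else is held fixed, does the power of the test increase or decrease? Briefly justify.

Power decreases: a smaller true effect decreases the non-centrality λ = |μ₁ - μ₀|/(σ/√n).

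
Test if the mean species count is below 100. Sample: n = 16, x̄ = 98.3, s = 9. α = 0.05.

t = (98.3 - 100)/(9/√16) = -0.756, df = 15. Critical t = -1.753. Fail to reject H₀.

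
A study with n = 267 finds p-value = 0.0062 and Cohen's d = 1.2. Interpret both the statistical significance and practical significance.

Statistically significant (p = 0.0062 < 0.05). Cohen's d = 1.2 indicates a large effect size. Both statistical and practical significance should be considered.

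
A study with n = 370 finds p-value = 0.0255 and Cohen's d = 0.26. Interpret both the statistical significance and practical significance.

Statistically significant (p = 0.0255 < 0.05). Cohen's d = 0.26 indicates a small effect size. Both statistical and practical significance should be considered.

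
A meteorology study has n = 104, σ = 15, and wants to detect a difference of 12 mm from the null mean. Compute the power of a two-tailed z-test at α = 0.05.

SE = σ/√n = 15/√104 = 1.471. Non-centrality λ = d/SE = 12/1.471 = 8.158. Power ≈ Φ(λ - z_{α/2}) = Φ(8.158 - 1.96) = Φ(6.198) = 1.0.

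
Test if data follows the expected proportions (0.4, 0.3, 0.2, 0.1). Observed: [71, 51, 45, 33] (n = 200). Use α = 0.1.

Expected: [80.0, 60.0, 40.0, 20.0]. χ² = 11.438. df = 3, critical = 6.251. Reject H₀.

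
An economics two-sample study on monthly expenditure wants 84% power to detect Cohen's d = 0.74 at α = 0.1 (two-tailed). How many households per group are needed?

z_{α/2} = 1.645, z_β = Φ⁻¹(0.84) = 0.994. For medium effect (d = 0.74): n per group = 2(z_{α/2} + z_β)²/d² = 2(1.645 + 0.994)²/0.74² = 25.4 → 26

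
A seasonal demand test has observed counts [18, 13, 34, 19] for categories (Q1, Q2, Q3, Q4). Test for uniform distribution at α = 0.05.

Expected = 21 each. χ² = Σ(O-E)²/E = 11.714. df = 3, critical value = 7.815. Reject H₀.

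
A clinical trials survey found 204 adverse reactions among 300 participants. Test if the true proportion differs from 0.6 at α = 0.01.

p̂ = 0.68, p₀ = 0.6. z = (p̂ - p₀)/√(p₀(1-p₀)/n) = 2.828. Critical: ±2.576. Reject H₀.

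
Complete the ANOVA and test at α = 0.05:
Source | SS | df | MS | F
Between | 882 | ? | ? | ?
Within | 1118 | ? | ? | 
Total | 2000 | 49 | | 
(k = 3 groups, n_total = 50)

df_between = 2, df_within = 47. MS_between = 441.0, MS_within = 23.79. F = 18.539, F_crit ≈ 3.195. Reject H₀.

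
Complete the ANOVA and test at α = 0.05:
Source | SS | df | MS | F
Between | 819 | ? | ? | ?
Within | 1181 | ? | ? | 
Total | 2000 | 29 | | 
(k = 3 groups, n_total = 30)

df_between = 2, df_within = 27. MS_between = 409.5, MS_within = 43.74. F = 9.362, F_crit ≈ 3.354. Reject H₀.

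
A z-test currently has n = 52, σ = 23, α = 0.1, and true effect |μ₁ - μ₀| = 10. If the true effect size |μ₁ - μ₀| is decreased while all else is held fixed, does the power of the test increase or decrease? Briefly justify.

Power decreases: a smaller true effect decreases the non-centrality λ = |μ₁ - μ₀|/(σ/√n).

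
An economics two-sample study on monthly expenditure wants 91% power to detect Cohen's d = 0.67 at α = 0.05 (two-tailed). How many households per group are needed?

z_{α/2} = 1.96, z_β = Φ⁻¹(0.91) = 1.341. For medium effect (d = 0.67): n per group = 2(z_{α/2} + z_β)²/d² = 2(1.96 + 1.341)²/0.67² = 48.5 → 49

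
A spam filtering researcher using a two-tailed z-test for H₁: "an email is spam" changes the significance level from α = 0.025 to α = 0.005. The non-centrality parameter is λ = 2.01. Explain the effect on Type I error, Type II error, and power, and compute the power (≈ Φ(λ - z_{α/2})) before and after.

Decreasing α from 0.025 to 0.005:
• Type I error rate decreases (α is the Type I rate by definition).
• Critical value moves from z_{α/2} = 2.241 to 2.807, so power = Φ(λ - z_{α/2}) goes from Φ(2.01 - 2.241) = 0.409 to Φ(2.01 - 2.807) = 0.213.
• Type II error rate β = 1 - power therefore increases (0.591 → 0.787).
Appropriate when false positives are costly — here, a legitimate email is sent to the spam folder and the user misses it.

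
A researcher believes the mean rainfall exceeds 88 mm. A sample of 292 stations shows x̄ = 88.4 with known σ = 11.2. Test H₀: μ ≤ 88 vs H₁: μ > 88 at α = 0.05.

z = 0.61. Critical value: 1.645. Fail to reject H₀.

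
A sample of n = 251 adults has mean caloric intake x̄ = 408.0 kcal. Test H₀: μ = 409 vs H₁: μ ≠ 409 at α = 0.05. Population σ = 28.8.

z = (x̄ - μ₀)/(σ/√n) = (408.0 - 409)/(28.8/√251) = -0.55. Critical value: ±1.96. Since |-0.55| ≤ 1.96, Fail to reject H₀.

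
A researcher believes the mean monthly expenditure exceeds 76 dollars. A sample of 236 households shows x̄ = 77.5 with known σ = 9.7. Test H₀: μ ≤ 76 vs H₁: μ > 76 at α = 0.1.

z = 2.376. Critical value: 1.28. Reject H₀.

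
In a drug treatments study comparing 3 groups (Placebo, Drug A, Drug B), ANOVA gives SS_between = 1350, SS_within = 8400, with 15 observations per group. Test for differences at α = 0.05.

df_between = 2, df_within = 42. F = MS_between/MS_within = 675.0/200.0 = 3.375. F_crit ≈ 3.22. Reject H₀. At least one mean differs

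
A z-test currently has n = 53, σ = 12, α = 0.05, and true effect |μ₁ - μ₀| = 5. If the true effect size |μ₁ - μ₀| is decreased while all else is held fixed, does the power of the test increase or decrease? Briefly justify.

Power decreases: a smaller true effect decreases the non-centrality λ = |μ₁ - μ₀|/(σ/√n).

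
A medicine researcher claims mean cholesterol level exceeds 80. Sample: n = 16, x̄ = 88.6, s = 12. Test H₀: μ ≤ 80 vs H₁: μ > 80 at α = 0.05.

t = (88.6 - 80)/(12/√16) = 2.867, df = 15. Critical t = 1.753. Reject H₀.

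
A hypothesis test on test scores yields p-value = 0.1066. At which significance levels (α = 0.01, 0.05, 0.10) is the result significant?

p = 0.1066. Not significant at any of the given levels.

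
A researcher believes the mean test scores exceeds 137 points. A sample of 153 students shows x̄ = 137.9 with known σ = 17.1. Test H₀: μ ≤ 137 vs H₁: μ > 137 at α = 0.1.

z = 0.651. Critical value: 1.28. Fail to reject H₀.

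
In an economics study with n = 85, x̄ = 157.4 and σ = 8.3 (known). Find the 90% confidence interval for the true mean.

CI = x̄ ± z*(σ/√n) = 157.4 ± 1.645(8.3/√85) = 157.4 ± 1.48 = (155.92, 158.88)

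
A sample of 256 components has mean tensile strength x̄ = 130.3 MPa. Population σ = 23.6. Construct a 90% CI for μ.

CI = x̄ ± z*(σ/√n) = 130.3 ± 1.645(23.6/√256) = 130.3 ± 2.43 = (127.87, 132.73)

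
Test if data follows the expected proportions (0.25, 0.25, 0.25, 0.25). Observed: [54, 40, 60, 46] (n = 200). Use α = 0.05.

Expected: [50.0, 50.0, 50.0, 50.0]. χ² = 4.64. df = 3, critical = 7.815. Fail to reject H₀.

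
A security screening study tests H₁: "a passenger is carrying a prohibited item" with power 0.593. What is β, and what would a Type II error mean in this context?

β = 1 - power = 1 - 0.593 = 0.407. A Type II error is failing to reject H₀ when H₀ is false (false negative) — here, failing to conclude that a passenger is carrying a prohibited item when in fact it is true. Consequence: letting a prohibited item through — security breach.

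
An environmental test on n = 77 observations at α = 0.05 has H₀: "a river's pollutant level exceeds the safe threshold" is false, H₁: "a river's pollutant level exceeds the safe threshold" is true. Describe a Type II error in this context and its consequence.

Type II error: failing to reject H₀ when it is false — concluding that a river's pollutant level exceeds the safe threshold is not supported when in fact it is. Consequence: allowing unsafe pollution to continue.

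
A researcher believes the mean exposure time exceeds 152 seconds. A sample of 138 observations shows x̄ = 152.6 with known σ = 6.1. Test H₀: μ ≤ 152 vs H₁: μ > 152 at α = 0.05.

z = 1.155. Critical value: 1.645. Fail to reject H₀.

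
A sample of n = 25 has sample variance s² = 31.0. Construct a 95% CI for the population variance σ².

df = 24. χ²_{0.025} = 39.364, χ²_{0.975} = 12.401. CI for σ² = ((n-1)s²/χ²_{α/2}, (n-1)s²/χ²_{1-α/2}) = (24·31.0/39.364, 24·31.0/12.401) = (18.9, 60.0)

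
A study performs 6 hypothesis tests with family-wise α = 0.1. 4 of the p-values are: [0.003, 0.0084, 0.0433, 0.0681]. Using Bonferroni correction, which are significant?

Bonferroni α = 0.1/6 = 0.01667. Significant p-values: [0.003, 0.0084]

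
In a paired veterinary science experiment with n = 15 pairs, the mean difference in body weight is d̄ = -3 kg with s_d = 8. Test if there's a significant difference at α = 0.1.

t = d̄/(s_d/√n) = -3/(8/√15) = -1.452. df = 14, critical t = ±1.761. Fail to reject H₀.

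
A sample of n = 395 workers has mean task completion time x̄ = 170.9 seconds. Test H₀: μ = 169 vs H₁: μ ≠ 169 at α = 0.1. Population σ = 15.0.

z = (x̄ - μ₀)/(σ/√n) = (170.9 - 169)/(15.0/√395) = 2.517. Critical value: ±1.645. Since |2.517| > 1.645, Reject H₀.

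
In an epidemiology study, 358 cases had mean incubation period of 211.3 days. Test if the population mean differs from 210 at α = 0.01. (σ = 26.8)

z = (x̄ - μ₀)/(σ/√n) = (211.3 - 210)/(26.8/√358) = 0.918. Critical value: ±2.576. Since |0.918| ≤ 2.576, Fail to reject H₀.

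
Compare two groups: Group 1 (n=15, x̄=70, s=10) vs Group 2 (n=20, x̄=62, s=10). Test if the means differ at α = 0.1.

Pooled sp = 10.0. t = 2.342, df = 33. Critical t = ±1.692. Reject H₀.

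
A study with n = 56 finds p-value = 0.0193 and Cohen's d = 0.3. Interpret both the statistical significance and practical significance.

Statistically significant (p = 0.0193 < 0.05). Cohen's d = 0.3 indicates a small effect size. Both statistical and practical significance should be considered.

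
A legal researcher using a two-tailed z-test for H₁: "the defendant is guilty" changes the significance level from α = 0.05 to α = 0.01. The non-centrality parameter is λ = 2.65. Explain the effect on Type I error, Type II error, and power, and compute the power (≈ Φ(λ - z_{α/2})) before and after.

Decreasing α from 0.05 to 0.01:
• Type I error rate decreases (α is the Type I rate by definition).
• Critical value moves from z_{α/2} = 1.96 to 2.576, so power = Φ(λ - z_{α/2}) goes from Φ(2.65 - 1.96) = 0.755 to Φ(2.65 - 2.576) = 0.529.
• Type II error rate β = 1 - power therefore increases (0.245 → 0.471).
Appropriate when false positives are costly — here, convicting an innocent person.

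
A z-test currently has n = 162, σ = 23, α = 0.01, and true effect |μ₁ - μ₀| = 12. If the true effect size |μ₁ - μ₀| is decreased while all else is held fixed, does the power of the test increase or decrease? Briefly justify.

Power decreases: a smaller true effect decreases the non-centrality λ = |μ₁ - μ₀|/(σ/√n).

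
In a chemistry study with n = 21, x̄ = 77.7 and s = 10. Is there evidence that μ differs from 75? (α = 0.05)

t = (x̄ - μ₀)/(s/√n) = (77.7 - 75)/(10/√21) = 1.237. df = 20, critical t = ±2.086. Fail to reject H₀.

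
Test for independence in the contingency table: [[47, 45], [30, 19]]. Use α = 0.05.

χ² = 1.326. df = 1, critical = 3.841. Fail to reject H₀. No evidence of dependence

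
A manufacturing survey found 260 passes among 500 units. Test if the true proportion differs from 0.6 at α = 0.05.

p̂ = 0.52, p₀ = 0.6. z = (p̂ - p₀)/√(p₀(1-p₀)/n) = -3.651. Critical: ±1.96. Reject H₀.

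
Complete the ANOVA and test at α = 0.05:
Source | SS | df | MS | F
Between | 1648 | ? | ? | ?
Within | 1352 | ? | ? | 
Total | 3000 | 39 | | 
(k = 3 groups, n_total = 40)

df_between = 2, df_within = 37. MS_between = 824.0, MS_within = 36.54. F = 22.55, F_crit ≈ 3.252. Reject H₀.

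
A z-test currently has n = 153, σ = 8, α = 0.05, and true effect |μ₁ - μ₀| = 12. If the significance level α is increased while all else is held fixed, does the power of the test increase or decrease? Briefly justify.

Power increases: a larger α lowers the critical value, so more of the H₁ sampling distribution falls in the rejection region.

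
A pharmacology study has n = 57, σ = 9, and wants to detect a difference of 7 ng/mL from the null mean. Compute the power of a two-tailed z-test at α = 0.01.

SE = σ/√n = 9/√57 = 1.192. Non-centrality λ = d/SE = 7/1.192 = 5.872. Power ≈ Φ(λ - z_{α/2}) = Φ(5.872 - 2.576) = Φ(3.296) = 1.0.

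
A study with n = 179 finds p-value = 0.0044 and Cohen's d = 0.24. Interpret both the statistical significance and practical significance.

Statistically significant (p = 0.0044 < 0.05). Cohen's d = 0.24 indicates a small effect size. Both statistical and practical significance should be considered.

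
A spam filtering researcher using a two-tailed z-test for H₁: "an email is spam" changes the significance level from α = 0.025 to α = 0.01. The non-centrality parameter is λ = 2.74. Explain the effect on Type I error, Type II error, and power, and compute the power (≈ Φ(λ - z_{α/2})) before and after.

Decreasing α from 0.025 to 0.01:
• Type I error rate decreases (α is the Type I rate by definition).
• Critical value moves from z_{α/2} = 2.241 to 2.576, so power = Φ(λ - z_{α/2}) goes from Φ(2.74 - 2.241) = 0.691 to Φ(2.74 - 2.576) = 0.565.
• Type II error rate β = 1 - power therefore increases (0.309 → 0.435).
Appropriate when false positives are costly — here, a legitimate email is sent to the spam folder and the user misses it.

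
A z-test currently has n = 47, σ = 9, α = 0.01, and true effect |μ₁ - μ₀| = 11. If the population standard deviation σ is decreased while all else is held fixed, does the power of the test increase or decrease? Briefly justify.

Power increases: a smaller σ shrinks the standard error σ/√n, moving the sampling distribution under H₁ further from the critical value.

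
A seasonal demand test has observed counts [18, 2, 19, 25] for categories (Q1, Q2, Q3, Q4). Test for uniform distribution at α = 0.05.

Expected = 16 each. χ² = Σ(O-E)²/E = 18.125. df = 3, critical value = 7.815. Reject H₀.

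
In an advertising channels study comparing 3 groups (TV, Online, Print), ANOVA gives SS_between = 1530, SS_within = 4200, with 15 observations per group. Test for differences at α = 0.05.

df_between = 2, df_within = 42. F = MS_between/MS_within = 765.0/100.0 = 7.65. F_crit ≈ 3.22. Reject H₀. At least one mean differs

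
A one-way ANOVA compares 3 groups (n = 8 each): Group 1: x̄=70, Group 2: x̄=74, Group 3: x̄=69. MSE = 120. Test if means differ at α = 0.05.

Grand mean = 71.0. SS_between = 112.0, MS_between = 56.0. F = 0.467, F_crit ≈ 3.467. Fail to reject H₀.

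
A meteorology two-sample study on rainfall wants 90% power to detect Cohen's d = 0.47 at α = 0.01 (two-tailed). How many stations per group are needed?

z_{α/2} = 2.576, z_β = Φ⁻¹(0.9) = 1.282. For small effect (d = 0.47): n per group = 2(z_{α/2} + z_β)²/d² = 2(2.576 + 1.282)²/0.47² = 134.8 → 135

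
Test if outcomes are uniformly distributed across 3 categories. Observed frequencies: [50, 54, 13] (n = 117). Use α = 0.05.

Expected = 39 each. χ² = Σ(O-E)²/E = 26.205. df = 2, critical value = 5.991. Reject H₀.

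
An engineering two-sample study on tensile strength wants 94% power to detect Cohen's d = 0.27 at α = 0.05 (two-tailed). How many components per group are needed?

z_{α/2} = 1.96, z_β = Φ⁻¹(0.94) = 1.555. For small effect (d = 0.27): n per group = 2(z_{α/2} + z_β)²/d² = 2(1.96 + 1.555)²/0.27² = 339.0 → 339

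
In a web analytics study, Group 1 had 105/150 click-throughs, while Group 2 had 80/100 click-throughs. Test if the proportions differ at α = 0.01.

p̂₁ = 0.7, p̂₂ = 0.8, pooled p̂ = 0.74. z = -1.766. Critical: ±2.576. Fail to reject H₀.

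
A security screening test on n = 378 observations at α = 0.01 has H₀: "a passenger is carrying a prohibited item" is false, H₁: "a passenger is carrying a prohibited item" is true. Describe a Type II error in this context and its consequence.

Type II error: failing to reject H₀ when it is false — concluding that a passenger is carrying a prohibited item is not supported when in fact it is. Consequence: letting a prohibited item through — security breach.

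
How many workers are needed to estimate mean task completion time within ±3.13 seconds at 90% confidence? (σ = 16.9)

n = (z*σ/E)² = (1.645×16.9/3.13)² = 78.9 → n = 79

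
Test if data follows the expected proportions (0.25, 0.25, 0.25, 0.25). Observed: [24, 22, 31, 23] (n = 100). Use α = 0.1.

Expected: [25.0, 25.0, 25.0, 25.0]. χ² = 2.0. df = 3, critical = 6.251. Fail to reject H₀.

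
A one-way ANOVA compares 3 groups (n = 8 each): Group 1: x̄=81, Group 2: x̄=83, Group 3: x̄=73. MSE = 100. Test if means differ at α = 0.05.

Grand mean = 79.0. SS_between = 448.0, MS_between = 224.0. F = 2.24, F_crit ≈ 3.467. Fail to reject H₀.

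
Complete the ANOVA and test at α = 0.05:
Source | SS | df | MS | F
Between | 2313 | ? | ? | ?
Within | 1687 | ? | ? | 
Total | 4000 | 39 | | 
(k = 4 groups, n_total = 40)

df_between = 3, df_within = 36. MS_between = 771.0, MS_within = 46.86. F = 16.453, F_crit ≈ 2.866. Reject H₀.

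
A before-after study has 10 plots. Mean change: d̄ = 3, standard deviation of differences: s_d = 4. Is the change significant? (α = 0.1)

t = d̄/(s_d/√n) = 3/(4/√10) = 2.372. df = 9, critical t = ±1.833. Reject H₀.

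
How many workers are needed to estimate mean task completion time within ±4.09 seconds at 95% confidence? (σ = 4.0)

n = (z*σ/E)² = (1.96×4.0/4.09)² = 3.7 → n = 4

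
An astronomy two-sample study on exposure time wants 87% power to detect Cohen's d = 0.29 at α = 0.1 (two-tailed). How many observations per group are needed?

z_{α/2} = 1.645, z_β = Φ⁻¹(0.87) = 1.126. For small effect (d = 0.29): n per group = 2(z_{α/2} + z_β)²/d² = 2(1.645 + 1.126)²/0.29² = 182.6 → 183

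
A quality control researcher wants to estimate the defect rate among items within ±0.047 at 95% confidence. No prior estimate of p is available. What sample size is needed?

Conservative approach: use p = 0.5 (maximizes p(1-p) = 0.25). n = z²(0.25)/E² = 1.96²×0.25/0.047² = 434.8 → n = 435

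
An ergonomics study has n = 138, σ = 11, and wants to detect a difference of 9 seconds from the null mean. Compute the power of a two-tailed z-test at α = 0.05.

SE = σ/√n = 11/√138 = 0.936. Non-centrality λ = d/SE = 9/0.936 = 9.611. Power ≈ Φ(λ - z_{α/2}) = Φ(9.611 - 1.96) = Φ(7.651) = 1.0.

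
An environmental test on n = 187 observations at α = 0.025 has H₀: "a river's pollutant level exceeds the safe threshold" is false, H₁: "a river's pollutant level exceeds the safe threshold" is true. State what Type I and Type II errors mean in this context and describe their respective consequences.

Type I (false positive): concluding that a river's pollutant level exceeds the safe threshold when it is not — shutting down a compliant factory unnecessarily. Type II (false negative): failing to conclude that a river's pollutant level exceeds the safe threshold when it is — allowing unsafe pollution to continue. Which is costlier depends on domain priorities and is a judgement call rather than a statistical fact.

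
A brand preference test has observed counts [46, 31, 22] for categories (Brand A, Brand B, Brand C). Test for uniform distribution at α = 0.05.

Expected = 33 each. χ² = Σ(O-E)²/E = 8.909. df = 2, critical value = 5.991. Reject H₀.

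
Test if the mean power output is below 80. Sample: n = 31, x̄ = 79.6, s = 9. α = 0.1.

t = (79.6 - 80)/(9/√31) = -0.247, df = 30. Critical t = -1.31. Fail to reject H₀.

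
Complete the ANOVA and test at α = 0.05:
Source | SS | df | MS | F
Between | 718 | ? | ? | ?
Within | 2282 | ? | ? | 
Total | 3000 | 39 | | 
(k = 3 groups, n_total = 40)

df_between = 2, df_within = 37. MS_between = 359.0, MS_within = 61.68. F = 5.821, F_crit ≈ 3.252. Reject H₀.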